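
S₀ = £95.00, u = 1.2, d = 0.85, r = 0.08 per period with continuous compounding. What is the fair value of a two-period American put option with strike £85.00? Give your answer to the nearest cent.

£1.55

Risk-neutral probability p = (e^0.08 − 0.85)/(1.2 − 0.85) = 0.2333/0.3500 = 0.6665
Terminal stock prices: S_uu = 136.8, S_ud = 96.9, S_dd = 68.64
Terminal payoffs (K − S): max(-51.8, 0) = 0, max(-11.9, 0) = 0, max(16.36, 0) = 16.36
Node u (S = 114): continuation = e^(−0.08)·[0.6665·0.0000 + 0.3335·0.0000] = 0.0000; exercise value = 0.0000 ≤ continuation, so V_u = 0.0000
Node d (S = 80.75): continuation = e^(−0.08)·[0.6665·0.0000 + 0.3335·16.3625] = 5.0368; exercise value = 4.2500 ≤ continuation, so V_d = 5.0368
Node 0 (S = 95): continuation = e^(−0.08)·[0.6665·0.0000 + 0.3335·5.0368] = 1.5505; exercise value = 0.0000 ≤ continuation, so V_0 = 1.5505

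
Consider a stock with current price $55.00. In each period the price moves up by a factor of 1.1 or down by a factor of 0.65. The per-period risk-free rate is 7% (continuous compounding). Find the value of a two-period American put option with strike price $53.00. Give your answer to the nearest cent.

$1.66

Risk-neutral probability p = (e^0.07 − 0.65)/(1.1 − 0.65) = 0.4225/0.4500 = 0.9389
Terminal stock prices: S_uu = 66.55, S_ud = 39.33, S_dd = 23.24
Terminal payoffs (K − S): max(-13.55, 0) = 0, max(13.67, 0) = 13.67, max(29.76, 0) = 29.76
Node u (S = 60.5): continuation = e^(−0.07)·[0.9389·0.0000 + 0.0611·13.6750] = 0.7790; exercise value = 0.0000 ≤ continuation, so V_u = 0.7790
Node d (S = 35.75): continuation = e^(−0.07)·[0.9389·13.6750 + 0.0611·29.7625] = 13.6669; exercise value = 17.2500 > continuation, so V_d = 17.2500 (exercise)
Node 0 (S = 55): continuation = e^(−0.07)·[0.9389·0.7790 + 0.0611·17.2500] = 1.6645; exercise value = 0.0000 ≤ continuation, so V_0 = 1.6645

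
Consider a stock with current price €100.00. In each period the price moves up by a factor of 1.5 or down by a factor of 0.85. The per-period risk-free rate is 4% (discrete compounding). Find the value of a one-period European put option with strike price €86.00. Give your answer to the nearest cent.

€0.68

Risk-neutral probability p = (1 + 0.04 − 0.85)/(1.5 − 0.85) = 0.1900/0.6500 = 0.2923
Terminal stock prices: S_u = 150, S_d = 85
Terminal payoffs (K − S): max(-64, 0) = 0, max(1, 0) = 1
Node 0 (S = 100): V_0 = 1/1.04·[0.2923·0.0000 + 0.7077·1.0000] = 0.6805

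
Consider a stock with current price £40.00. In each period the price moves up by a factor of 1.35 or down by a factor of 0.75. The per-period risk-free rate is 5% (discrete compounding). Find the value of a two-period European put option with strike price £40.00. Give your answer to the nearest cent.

£3.97

Risk-neutral probability p = (1 + 0.05 − 0.75)/(1.35 − 0.75) = 0.3000/0.6000 = 0.5000
Terminal stock prices: S_uu = 72.9, S_ud = 40.5, S_dd = 22.5
Terminal payoffs (K − S): max(-32.9, 0) = 0, max(-0.5, 0) = 0, max(17.5, 0) = 17.5
Node u (S = 54): V_u = 1/1.05·[0.5000·0.0000 + 0.5000·0.0000] = 0.0000
Node d (S = 30): V_d = 1/1.05·[0.5000·0.0000 + 0.5000·17.5000] = 8.3333
Node 0 (S = 40): V_0 = 1/1.05·[0.5000·0.0000 + 0.5000·8.3333] = 3.9683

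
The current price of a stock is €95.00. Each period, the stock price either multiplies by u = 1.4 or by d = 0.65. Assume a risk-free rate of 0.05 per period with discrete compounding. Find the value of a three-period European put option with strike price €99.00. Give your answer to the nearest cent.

€19.29

Risk-neutral probability p = (1 + 0.05 − 0.65)/(1.4 − 0.65) = 0.4000/0.7500 = 0.5333
Terminal stock prices: S_uuu = 260.7, S_uud = 121, S_udd = 56.19, S_ddd = 26.09
Terminal payoffs (K − S): max(-161.7, 0) = 0, max(-22.03, 0) = 0, max(42.81, 0) = 42.81, max(72.91, 0) = 72.91
Node uu (S = 186.2): V_uu = 1/1.05·[0.5333·0.0000 + 0.4667·0.0000] = 0.0000
Node ud (S = 86.45): V_ud = 1/1.05·[0.5333·0.0000 + 0.4667·42.8075] = 19.0256
Node dd (S = 40.14): V_dd = 1/1.05·[0.5333·42.8075 + 0.4667·72.9106] = 54.1482
Node u (S = 133): V_u = 1/1.05·[0.5333·0.0000 + 0.4667·19.0256] = 8.4558
Node d (S = 61.75): V_d = 1/1.05·[0.5333·19.0256 + 0.4667·54.1482] = 33.7296
Node 0 (S = 95): V_0 = 1/1.05·[0.5333·8.4558 + 0.4667·33.7296] = 19.2860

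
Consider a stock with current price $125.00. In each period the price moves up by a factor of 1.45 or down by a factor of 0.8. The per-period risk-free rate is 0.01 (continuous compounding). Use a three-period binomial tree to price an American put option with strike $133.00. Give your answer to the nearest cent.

$28.68

Risk-neutral probability p = (e^0.01 − 0.8)/(1.45 − 0.8) = 0.2101/0.6500 = 0.3232
Terminal stock prices: S_uuu = 381.1, S_uud = 210.2, S_udd = 116, S_ddd = 64
Terminal payoffs (K − S): max(-248.1, 0) = 0, max(-77.25, 0) = 0, max(17, 0) = 17, max(69, 0) = 69
Node uu (S = 262.8): continuation = e^(−0.01)·[0.3232·0.0000 + 0.6768·0.0000] = 0.0000; exercise value = 0.0000 ≤ continuation, so V_uu = 0.0000
Node ud (S = 145): continuation = e^(−0.01)·[0.3232·0.0000 + 0.6768·17.0000] = 11.3919; exercise value = 0.0000 ≤ continuation, so V_ud = 11.3919
Node dd (S = 80): continuation = e^(−0.01)·[0.3232·17.0000 + 0.6768·69.0000] = 51.6766; exercise value = 53.0000 > continuation, so V_dd = 53.0000 (exercise)
Node u (S = 181.2): continuation = e^(−0.01)·[0.3232·0.0000 + 0.6768·11.3919] = 7.6338; exercise value = 0.0000 ≤ continuation, so V_u = 7.6338
Node d (S = 100): continuation = e^(−0.01)·[0.3232·11.3919 + 0.6768·53.0000] = 39.1606; exercise value = 33.0000 ≤ continuation, so V_d = 39.1606
Node 0 (S = 125): continuation = e^(−0.01)·[0.3232·7.6338 + 0.6768·39.1606] = 28.6843; exercise value = 8.0000 ≤ continuation, so V_0 = 28.6843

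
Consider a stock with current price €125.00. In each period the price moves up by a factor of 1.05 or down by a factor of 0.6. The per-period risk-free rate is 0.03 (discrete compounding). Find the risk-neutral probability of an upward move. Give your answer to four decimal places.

p = 0.9556

Risk-neutral probability p = (1 + 0.03 − 0.6)/(1.05 − 0.6) = 0.4300/0.4500 = 0.9556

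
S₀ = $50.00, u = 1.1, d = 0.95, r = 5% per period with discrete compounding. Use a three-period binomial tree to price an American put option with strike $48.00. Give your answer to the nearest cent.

$0.29

Risk-neutral probability p = (1 + 0.05 − 0.95)/(1.1 − 0.95) = 0.1000/0.1500 = 0.6667
Terminal stock prices: S_uuu = 66.55, S_uud = 57.48, S_udd = 49.64, S_ddd = 42.87
Terminal payoffs (K − S): max(-18.55, 0) = 0, max(-9.475, 0) = 0, max(-1.638, 0) = 0, max(5.131, 0) = 5.131
Node uu (S = 60.5): continuation = 1/1.05·[0.6667·0.0000 + 0.3333·0.0000] = 0.0000; exercise value = 0.0000 ≤ continuation, so V_uu = 0.0000
Node ud (S = 52.25): continuation = 1/1.05·[0.6667·0.0000 + 0.3333·0.0000] = 0.0000; exercise value = 0.0000 ≤ continuation, so V_ud = 0.0000
Node dd (S = 45.12): continuation = 1/1.05·[0.6667·0.0000 + 0.3333·5.1313] = 1.6290; exercise value = 2.8750 > continuation, so V_dd = 2.8750 (exercise)
Node u (S = 55): continuation = 1/1.05·[0.6667·0.0000 + 0.3333·0.0000] = 0.0000; exercise value = 0.0000 ≤ continuation, so V_u = 0.0000
Node d (S = 47.5): continuation = 1/1.05·[0.6667·0.0000 + 0.3333·2.8750] = 0.9127; exercise value = 0.5000 ≤ continuation, so V_d = 0.9127
Node 0 (S = 50): continuation = 1/1.05·[0.6667·0.0000 + 0.3333·0.9127] = 0.2897; exercise value = 0.0000 ≤ continuation, so V_0 = 0.2897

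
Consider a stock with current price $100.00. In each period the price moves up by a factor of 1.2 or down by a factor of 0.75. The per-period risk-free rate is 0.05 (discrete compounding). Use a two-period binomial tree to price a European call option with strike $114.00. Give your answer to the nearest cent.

Risk-neutral probability p = (1 + 0.05 − 0.75)/(1.2 − 0.75) = 0.3000/0.4500 = 0.6667
Terminal stock prices: S_uu = 144, S_ud = 90, S_dd = 56.25
Terminal payoffs (S − K): max(30, 0) = 30, max(-24, 0) = 0, max(-57.75, 0) = 0
Node u (S = 120): V_u = 1/1.05·[0.6667·30.0000 + 0.3333·0.0000] = 19.0476
Node d (S = 75): V_d = 1/1.05·[0.6667·0.0000 + 0.3333·0.0000] = 0.0000
Node 0 (S = 100): V_0 = 1/1.05·[0.6667·19.0476 + 0.3333·0.0000] = 12.0937

$12.09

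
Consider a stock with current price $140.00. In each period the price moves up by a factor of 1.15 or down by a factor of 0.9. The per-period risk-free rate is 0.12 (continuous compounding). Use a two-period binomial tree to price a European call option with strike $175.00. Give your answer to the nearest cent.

$6.61

Risk-neutral probability p = (e^0.12 − 0.9)/(1.15 − 0.9) = 0.2275/0.2500 = 0.9100
Terminal stock prices: S_uu = 185.1, S_ud = 144.9, S_dd = 113.4
Terminal payoffs (S − K): max(10.15, 0) = 10.15, max(-30.1, 0) = 0, max(-61.6, 0) = 0
Node u (S = 161): V_u = e^(−0.12)·[0.9100·10.1500 + 0.0900·0.0000] = 8.1919
Node d (S = 126): V_d = e^(−0.12)·[0.9100·0.0000 + 0.0900·0.0000] = 0.0000
Node 0 (S = 140): V_0 = e^(−0.12)·[0.9100·8.1919 + 0.0900·0.0000] = 6.6116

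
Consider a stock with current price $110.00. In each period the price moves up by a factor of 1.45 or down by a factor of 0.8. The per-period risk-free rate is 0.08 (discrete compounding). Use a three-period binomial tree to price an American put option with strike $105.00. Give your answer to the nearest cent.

$10.26

Risk-neutral probability p = (1 + 0.08 − 0.8)/(1.45 − 0.8) = 0.2800/0.6500 = 0.4308
Terminal stock prices: S_uuu = 335.3, S_uud = 185, S_udd = 102.1, S_ddd = 56.32
Terminal payoffs (K − S): max(-230.3, 0) = 0, max(-80.02, 0) = 0, max(2.92, 0) = 2.92, max(48.68, 0) = 48.68
Node uu (S = 231.3): continuation = 1/1.08·[0.4308·0.0000 + 0.5692·0.0000] = 0.0000; exercise value = 0.0000 ≤ continuation, so V_uu = 0.0000
Node ud (S = 127.6): continuation = 1/1.08·[0.4308·0.0000 + 0.5692·2.9200] = 1.5390; exercise value = 0.0000 ≤ continuation, so V_ud = 1.5390
Node dd (S = 70.4): continuation = 1/1.08·[0.4308·2.9200 + 0.5692·48.6800] = 26.8222; exercise value = 34.6000 > continuation, so V_dd = 34.6000 (exercise)
Node u (S = 159.5): continuation = 1/1.08·[0.4308·0.0000 + 0.5692·1.5390] = 0.8112; exercise value = 0.0000 ≤ continuation, so V_u = 0.8112
Node d (S = 88): continuation = 1/1.08·[0.4308·1.5390 + 0.5692·34.6000] = 18.8503; exercise value = 17.0000 ≤ continuation, so V_d = 18.8503
Node 0 (S = 110): continuation = 1/1.08·[0.4308·0.8112 + 0.5692·18.8503] = 10.2589; exercise value = 0.0000 ≤ continuation, so V_0 = 10.2589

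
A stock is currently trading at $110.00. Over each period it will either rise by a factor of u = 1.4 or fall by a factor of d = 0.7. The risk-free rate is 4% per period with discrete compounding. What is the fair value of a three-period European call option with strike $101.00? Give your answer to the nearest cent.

Risk-neutral probability p = (1 + 0.04 − 0.7)/(1.4 − 0.7) = 0.3400/0.7000 = 0.4857
Terminal stock prices: S_uuu = 301.8, S_uud = 150.9, S_udd = 75.46, S_ddd = 37.73
Terminal payoffs (S − K): max(200.8, 0) = 200.8, max(49.92, 0) = 49.92, max(-25.54, 0) = 0, max(-63.27, 0) = 0
Node uu (S = 215.6): V_uu = 1/1.04·[0.4857·200.8400 + 0.5143·49.9200] = 118.4846
Node ud (S = 107.8): V_ud = 1/1.04·[0.4857·49.9200 + 0.5143·0.0000] = 23.3143
Node dd (S = 53.9): V_dd = 1/1.04·[0.4857·0.0000 + 0.5143·0.0000] = 0.0000
Node u (S = 154): V_u = 1/1.04·[0.4857·118.4846 + 0.5143·23.3143] = 66.8653
Node d (S = 77): V_d = 1/1.04·[0.4857·23.3143 + 0.5143·0.0000] = 10.8885
Node 0 (S = 110): V_0 = 1/1.04·[0.4857·66.8653 + 0.5143·10.8885] = 36.6127

$36.61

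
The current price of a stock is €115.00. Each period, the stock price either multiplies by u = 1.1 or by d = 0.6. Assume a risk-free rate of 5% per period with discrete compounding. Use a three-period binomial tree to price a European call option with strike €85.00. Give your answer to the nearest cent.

Risk-neutral probability p = (1 + 0.05 − 0.6)/(1.1 − 0.6) = 0.4500/0.5000 = 0.9000
Terminal stock prices: S_uuu = 153.1, S_uud = 83.49, S_udd = 45.54, S_ddd = 24.84
Terminal payoffs (S − K): max(68.07, 0) = 68.07, max(-1.51, 0) = 0, max(-39.46, 0) = 0, max(-60.16, 0) = 0
Node uu (S = 139.2): V_uu = 1/1.05·[0.9000·68.0650 + 0.1000·0.0000] = 58.3414
Node ud (S = 75.9): V_ud = 1/1.05·[0.9000·0.0000 + 0.1000·0.0000] = 0.0000
Node dd (S = 41.4): V_dd = 1/1.05·[0.9000·0.0000 + 0.1000·0.0000] = 0.0000
Node u (S = 126.5): V_u = 1/1.05·[0.9000·58.3414 + 0.1000·0.0000] = 50.0069
Node d (S = 69): V_d = 1/1.05·[0.9000·0.0000 + 0.1000·0.0000] = 0.0000
Node 0 (S = 115): V_0 = 1/1.05·[0.9000·50.0069 + 0.1000·0.0000] = 42.8631

€42.86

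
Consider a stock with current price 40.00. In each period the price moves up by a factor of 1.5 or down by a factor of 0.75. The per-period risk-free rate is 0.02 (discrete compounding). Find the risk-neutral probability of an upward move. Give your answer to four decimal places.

Risk-neutral probability p = (1 + 0.02 − 0.75)/(1.5 − 0.75) = 0.2700/0.7500 = 0.3600

p = 0.3600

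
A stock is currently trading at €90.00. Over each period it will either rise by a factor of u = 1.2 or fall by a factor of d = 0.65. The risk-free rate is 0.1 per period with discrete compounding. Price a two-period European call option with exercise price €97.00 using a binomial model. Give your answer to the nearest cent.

Risk-neutral probability p = (1 + 0.1 − 0.65)/(1.2 − 0.65) = 0.4500/0.5500 = 0.8182
Terminal stock prices: S_uu = 129.6, S_ud = 70.2, S_dd = 38.03
Terminal payoffs (S − K): max(32.6, 0) = 32.6, max(-26.8, 0) = 0, max(-58.97, 0) = 0
Node u (S = 108): V_u = 1/1.1·[0.8182·32.6000 + 0.1818·0.0000] = 24.2479
Node d (S = 58.5): V_d = 1/1.1·[0.8182·0.0000 + 0.1818·0.0000] = 0.0000
Node 0 (S = 90): V_0 = 1/1.1·[0.8182·24.2479 + 0.1818·0.0000] = 18.0357

€18.04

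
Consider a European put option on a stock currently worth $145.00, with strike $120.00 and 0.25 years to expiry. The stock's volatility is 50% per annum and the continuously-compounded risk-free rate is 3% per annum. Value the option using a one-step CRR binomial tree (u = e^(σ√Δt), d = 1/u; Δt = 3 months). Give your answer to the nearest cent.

CRR parameters: u = e^(σ√Δt) = e^(0.5·√0.25) = 1.2840, d = 1/u = 0.7788
Per-period rate: rΔt = 0.03·0.25 = 0.0075, so R = e^0.0075 = 1.0075
Risk-neutral probability p = (e^0.0075 − 0.7788)/(1.2840 − 0.7788) = 0.2287/0.5052 = 0.4527
Terminal stock prices: S_u = 186.2, S_d = 112.9
Terminal payoffs (K − S): max(-66.18, 0) = 0, max(7.074, 0) = 7.074
Node 0 (S = 145): V_0 = e^(−0.0075)·[0.4527·0.0000 + 0.5473·7.0739] = 3.8424

$3.84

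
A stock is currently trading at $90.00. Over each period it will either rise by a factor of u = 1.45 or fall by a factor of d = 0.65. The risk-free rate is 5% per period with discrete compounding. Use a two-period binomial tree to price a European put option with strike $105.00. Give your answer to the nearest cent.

$24.34

Risk-neutral probability p = (1 + 0.05 − 0.65)/(1.45 − 0.65) = 0.4000/0.8000 = 0.5000
Terminal stock prices: S_uu = 189.2, S_ud = 84.83, S_dd = 38.03
Terminal payoffs (K − S): max(-84.22, 0) = 0, max(20.17, 0) = 20.17, max(66.97, 0) = 66.97
Node u (S = 130.5): V_u = 1/1.05·[0.5000·0.0000 + 0.5000·20.1750] = 9.6071
Node d (S = 58.5): V_d = 1/1.05·[0.5000·20.1750 + 0.5000·66.9750] = 41.5000
Node 0 (S = 90): V_0 = 1/1.05·[0.5000·9.6071 + 0.5000·41.5000] = 24.3367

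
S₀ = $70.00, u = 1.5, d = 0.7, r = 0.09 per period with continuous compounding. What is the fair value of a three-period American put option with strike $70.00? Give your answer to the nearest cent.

Risk-neutral probability p = (e^0.09 − 0.7)/(1.5 − 0.7) = 0.3942/0.8000 = 0.4927
Terminal stock prices: S_uuu = 236.2, S_uud = 110.2, S_udd = 51.45, S_ddd = 24.01
Terminal payoffs (K − S): max(-166.2, 0) = 0, max(-40.25, 0) = 0, max(18.55, 0) = 18.55, max(45.99, 0) = 45.99
Node uu (S = 157.5): continuation = e^(−0.09)·[0.4927·0.0000 + 0.5073·0.0000] = 0.0000; exercise value = 0.0000 ≤ continuation, so V_uu = 0.0000
Node ud (S = 73.5): continuation = e^(−0.09)·[0.4927·0.0000 + 0.5073·18.5500] = 8.6002; exercise value = 0.0000 ≤ continuation, so V_ud = 8.6002
Node dd (S = 34.3): continuation = e^(−0.09)·[0.4927·18.5500 + 0.5073·45.9900] = 29.6752; exercise value = 35.7000 > continuation, so V_dd = 35.7000 (exercise)
Node u (S = 105): continuation = e^(−0.09)·[0.4927·0.0000 + 0.5073·8.6002] = 3.9872; exercise value = 0.0000 ≤ continuation, so V_u = 3.9872
Node d (S = 49): continuation = e^(−0.09)·[0.4927·8.6002 + 0.5073·35.7000] = 20.4240; exercise value = 21.0000 > continuation, so V_d = 21.0000 (exercise)
Node 0 (S = 70): continuation = e^(−0.09)·[0.4927·3.9872 + 0.5073·21.0000] = 11.5315; exercise value = 0.0000 ≤ continuation, so V_0 = 11.5315

$11.53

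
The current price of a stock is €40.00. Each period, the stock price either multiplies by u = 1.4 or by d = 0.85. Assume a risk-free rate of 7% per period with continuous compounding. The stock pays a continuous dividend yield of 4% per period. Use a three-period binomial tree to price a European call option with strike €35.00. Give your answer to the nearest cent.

Per-period risk-free factor R = e^0.07 = 1.0725; dividend-adjusted growth = e^(0.07−0.04) = 1.0305.
Risk-neutral probability p = (1.0305 − 0.85)/(1.4 − 0.85) = 0.1805/0.5500 = 0.3281
Terminal stock prices: S_uuu = 109.8, S_uud = 66.64, S_udd = 40.46, S_ddd = 24.56
Terminal payoffs (S − K): max(74.76, 0) = 74.76, max(31.64, 0) = 31.64, max(5.46, 0) = 5.46, max(-10.44, 0) = 0
Node uu (S = 78.4): V_uu = e^(−0.07)·[0.3281·74.7600 + 0.6719·31.6400] = 42.6921
Node ud (S = 47.6): V_ud = e^(−0.07)·[0.3281·31.6400 + 0.6719·5.4600] = 13.0998
Node dd (S = 28.9): V_dd = e^(−0.07)·[0.3281·5.4600 + 0.6719·0.0000] = 1.6703
Node u (S = 56): V_u = e^(−0.07)·[0.3281·42.6921 + 0.6719·13.0998] = 21.2670
Node d (S = 34): V_d = e^(−0.07)·[0.3281·13.0998 + 0.6719·1.6703] = 5.0539
Node 0 (S = 40): V_0 = e^(−0.07)·[0.3281·21.2670 + 0.6719·5.0539] = 9.6721

€9.67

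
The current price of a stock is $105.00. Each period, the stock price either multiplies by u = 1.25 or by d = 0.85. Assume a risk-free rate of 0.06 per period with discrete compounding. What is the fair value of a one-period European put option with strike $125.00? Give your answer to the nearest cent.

$16.02

Risk-neutral probability p = (1 + 0.06 − 0.85)/(1.25 − 0.85) = 0.2100/0.4000 = 0.5250
Terminal stock prices: S_u = 131.2, S_d = 89.25
Terminal payoffs (K − S): max(-6.25, 0) = 0, max(35.75, 0) = 35.75
Node 0 (S = 105): V_0 = 1/1.06·[0.5250·0.0000 + 0.4750·35.7500] = 16.0200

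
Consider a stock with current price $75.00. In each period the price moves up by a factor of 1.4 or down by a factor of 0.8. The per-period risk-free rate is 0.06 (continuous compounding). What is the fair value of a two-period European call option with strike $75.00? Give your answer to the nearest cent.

$16.09

Risk-neutral probability p = (e^0.06 − 0.8)/(1.4 − 0.8) = 0.2618/0.6000 = 0.4364
Terminal stock prices: S_uu = 147, S_ud = 84, S_dd = 48
Terminal payoffs (S − K): max(72, 0) = 72, max(9, 0) = 9, max(-27, 0) = 0
Node u (S = 105): V_u = e^(−0.06)·[0.4364·72.0000 + 0.5636·9.0000] = 34.3677
Node d (S = 60): V_d = e^(−0.06)·[0.4364·9.0000 + 0.5636·0.0000] = 3.6988
Node 0 (S = 75): V_0 = e^(−0.06)·[0.4364·34.3677 + 0.5636·3.6988] = 16.0877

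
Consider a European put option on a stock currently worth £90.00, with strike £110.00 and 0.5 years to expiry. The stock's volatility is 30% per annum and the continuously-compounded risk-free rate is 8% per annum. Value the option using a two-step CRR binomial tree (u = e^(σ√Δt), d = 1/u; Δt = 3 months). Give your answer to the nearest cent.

CRR parameters: u = e^(σ√Δt) = e^(0.3·√0.25) = 1.1618, d = 1/u = 0.8607
Per-period rate: rΔt = 0.08·0.25 = 0.02, so R = e^0.02 = 1.0202
Risk-neutral probability p = (e^0.02 − 0.8607)/(1.1618 − 0.8607) = 0.1595/0.3011 = 0.5297
Terminal stock prices: S_uu = 121.5, S_ud = 90, S_dd = 66.67
Terminal payoffs (K − S): max(-11.49, 0) = 0, max(20, 0) = 20, max(43.33, 0) = 43.33
Node u (S = 104.6): V_u = e^(−0.02)·[0.5297·0.0000 + 0.4703·20.0000] = 9.2206
Node d (S = 77.46): V_d = e^(−0.02)·[0.5297·20.0000 + 0.4703·43.3264] = 30.3581
Node 0 (S = 90): V_0 = e^(−0.02)·[0.5297·9.2206 + 0.4703·30.3581] = 18.7831

£18.78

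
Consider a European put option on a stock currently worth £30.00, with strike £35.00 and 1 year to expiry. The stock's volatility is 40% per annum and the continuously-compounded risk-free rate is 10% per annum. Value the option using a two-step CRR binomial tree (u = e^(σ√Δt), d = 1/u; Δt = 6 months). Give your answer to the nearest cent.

£6.02

CRR parameters: u = e^(σ√Δt) = e^(0.4·√0.5) = 1.3269, d = 1/u = 0.7536
Per-period rate: rΔt = 0.1·0.5 = 0.05, so R = e^0.05 = 1.0513
Risk-neutral probability p = (e^0.05 − 0.7536)/(1.3269 − 0.7536) = 0.2976/0.5733 = 0.5192
Terminal stock prices: S_uu = 52.82, S_ud = 30, S_dd = 17.04
Terminal payoffs (K − S): max(-17.82, 0) = 0, max(5, 0) = 5, max(17.96, 0) = 17.96
Node u (S = 39.81): V_u = e^(−0.05)·[0.5192·0.0000 + 0.4808·5.0000] = 2.2868
Node d (S = 22.61): V_d = e^(−0.05)·[0.5192·5.0000 + 0.4808·17.9609] = 10.6839
Node 0 (S = 30): V_0 = e^(−0.05)·[0.5192·2.2868 + 0.4808·10.6839] = 6.0157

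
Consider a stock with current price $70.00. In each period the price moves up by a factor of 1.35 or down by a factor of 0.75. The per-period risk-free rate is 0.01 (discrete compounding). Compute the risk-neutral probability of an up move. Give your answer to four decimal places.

p = 0.4333

Risk-neutral probability p = (1 + 0.01 − 0.75)/(1.35 − 0.75) = 0.2600/0.6000 = 0.4333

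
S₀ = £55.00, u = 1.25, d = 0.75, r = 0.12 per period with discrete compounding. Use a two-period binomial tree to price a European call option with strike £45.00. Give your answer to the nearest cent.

£19.88

Risk-neutral probability p = (1 + 0.12 − 0.75)/(1.25 − 0.75) = 0.3700/0.5000 = 0.7400
Terminal stock prices: S_uu = 85.94, S_ud = 51.56, S_dd = 30.94
Terminal payoffs (S − K): max(40.94, 0) = 40.94, max(6.562, 0) = 6.562, max(-14.06, 0) = 0
Node u (S = 68.75): V_u = 1/1.12·[0.7400·40.9375 + 0.2600·6.5625] = 28.5714
Node d (S = 41.25): V_d = 1/1.12·[0.7400·6.5625 + 0.2600·0.0000] = 4.3359
Node 0 (S = 55): V_0 = 1/1.12·[0.7400·28.5714 + 0.2600·4.3359] = 19.8841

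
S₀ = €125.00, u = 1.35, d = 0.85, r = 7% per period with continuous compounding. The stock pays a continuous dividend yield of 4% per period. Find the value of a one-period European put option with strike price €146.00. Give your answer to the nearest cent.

Per-period risk-free factor R = e^0.07 = 1.0725; dividend-adjusted growth = e^(0.07−0.04) = 1.0305.
Risk-neutral probability p = (1.0305 − 0.85)/(1.35 − 0.85) = 0.1805/0.5000 = 0.3609
Terminal stock prices: S_u = 168.8, S_d = 106.2
Terminal payoffs (K − S): max(-22.75, 0) = 0, max(39.75, 0) = 39.75
Node 0 (S = 125): V_0 = e^(−0.07)·[0.3609·0.0000 + 0.6391·39.7500] = 23.6864

€23.69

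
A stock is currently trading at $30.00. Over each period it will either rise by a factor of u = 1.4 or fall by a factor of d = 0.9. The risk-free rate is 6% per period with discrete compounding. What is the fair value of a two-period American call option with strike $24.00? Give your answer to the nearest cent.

$8.64

Risk-neutral probability p = (1 + 0.06 − 0.9)/(1.4 − 0.9) = 0.1600/0.5000 = 0.3200
Terminal stock prices: S_uu = 58.8, S_ud = 37.8, S_dd = 24.3
Terminal payoffs (S − K): max(34.8, 0) = 34.8, max(13.8, 0) = 13.8, max(0.3, 0) = 0.3
Node u (S = 42): continuation = 1/1.06·[0.3200·34.8000 + 0.6800·13.8000] = 19.3585; exercise value = 18.0000 ≤ continuation, so V_u = 19.3585
Node d (S = 27): continuation = 1/1.06·[0.3200·13.8000 + 0.6800·0.3000] = 4.3585; exercise value = 3.0000 ≤ continuation, so V_d = 4.3585
Node 0 (S = 30): continuation = 1/1.06·[0.3200·19.3585 + 0.6800·4.3585] = 8.6401; exercise value = 6.0000 ≤ continuation, so V_0 = 8.6401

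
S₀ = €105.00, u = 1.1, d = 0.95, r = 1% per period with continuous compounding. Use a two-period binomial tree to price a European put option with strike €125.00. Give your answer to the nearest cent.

€17.85

Risk-neutral probability p = (e^0.01 − 0.95)/(1.1 − 0.95) = 0.0601/0.1500 = 0.4003
Terminal stock prices: S_uu = 127.1, S_ud = 109.7, S_dd = 94.76
Terminal payoffs (K − S): max(-2.05, 0) = 0, max(15.27, 0) = 15.27, max(30.24, 0) = 30.24
Node u (S = 115.5): V_u = e^(−0.01)·[0.4003·0.0000 + 0.5997·15.2750] = 9.0687
Node d (S = 99.75): V_d = e^(−0.01)·[0.4003·15.2750 + 0.5997·30.2375] = 24.0062
Node 0 (S = 105): V_0 = e^(−0.01)·[0.4003·9.0687 + 0.5997·24.0062] = 17.8469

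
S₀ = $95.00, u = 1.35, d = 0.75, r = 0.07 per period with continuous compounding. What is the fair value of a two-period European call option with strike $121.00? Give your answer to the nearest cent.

Risk-neutral probability p = (e^0.07 − 0.75)/(1.35 − 0.75) = 0.3225/0.6000 = 0.5375
Terminal stock prices: S_uu = 173.1, S_ud = 96.19, S_dd = 53.44
Terminal payoffs (S − K): max(52.14, 0) = 52.14, max(-24.81, 0) = 0, max(-67.56, 0) = 0
Node u (S = 128.2): V_u = e^(−0.07)·[0.5375·52.1375 + 0.4625·0.0000] = 26.1300
Node d (S = 71.25): V_d = e^(−0.07)·[0.5375·0.0000 + 0.4625·0.0000] = 0.0000
Node 0 (S = 95): V_0 = e^(−0.07)·[0.5375·26.1300 + 0.4625·0.0000] = 13.0957

$13.10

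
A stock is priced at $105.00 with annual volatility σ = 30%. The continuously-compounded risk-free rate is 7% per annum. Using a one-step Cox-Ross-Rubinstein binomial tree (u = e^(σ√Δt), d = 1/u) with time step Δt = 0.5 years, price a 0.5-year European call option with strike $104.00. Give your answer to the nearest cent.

CRR parameters: u = e^(σ√Δt) = e^(0.3·√0.5) = 1.2363, d = 1/u = 0.8089
Per-period rate: rΔt = 0.07·0.5 = 0.035, so R = e^0.035 = 1.0356
Risk-neutral probability p = (e^0.035 − 0.8089)/(1.2363 − 0.8089) = 0.2268/0.4275 = 0.5305
Terminal stock prices: S_u = 129.8, S_d = 84.93
Terminal payoffs (S − K): max(25.81, 0) = 25.81, max(-19.07, 0) = 0
Node 0 (S = 105): V_0 = e^(−0.035)·[0.5305·25.8127 + 0.4695·0.0000] = 13.2225

$13.22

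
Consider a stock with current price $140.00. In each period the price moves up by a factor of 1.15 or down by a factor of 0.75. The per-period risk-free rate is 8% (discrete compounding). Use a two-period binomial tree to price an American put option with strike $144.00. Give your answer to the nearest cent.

Risk-neutral probability p = (1 + 0.08 − 0.75)/(1.15 − 0.75) = 0.3300/0.4000 = 0.8250
Terminal stock prices: S_uu = 185.1, S_ud = 120.8, S_dd = 78.75
Terminal payoffs (K − S): max(-41.15, 0) = 0, max(23.25, 0) = 23.25, max(65.25, 0) = 65.25
Node u (S = 161): continuation = 1/1.08·[0.8250·0.0000 + 0.1750·23.2500] = 3.7674; exercise value = 0.0000 ≤ continuation, so V_u = 3.7674
Node d (S = 105): continuation = 1/1.08·[0.8250·23.2500 + 0.1750·65.2500] = 28.3333; exercise value = 39.0000 > continuation, so V_d = 39.0000 (exercise)
Node 0 (S = 140): continuation = 1/1.08·[0.8250·3.7674 + 0.1750·39.0000] = 9.1973; exercise value = 4.0000 ≤ continuation, so V_0 = 9.1973

$9.20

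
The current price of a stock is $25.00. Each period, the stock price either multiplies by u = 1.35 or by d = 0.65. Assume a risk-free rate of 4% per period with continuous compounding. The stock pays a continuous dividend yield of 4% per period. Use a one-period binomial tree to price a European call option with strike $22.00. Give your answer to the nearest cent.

Per-period risk-free factor R = e^0.04 = 1.0408; dividend-adjusted growth = e^(0.04−0.04) = 1.0000.
Risk-neutral probability p = (1.0000 − 0.65)/(1.35 − 0.65) = 0.3500/0.7000 = 0.5000
Terminal stock prices: S_u = 33.75, S_d = 16.25
Terminal payoffs (S − K): max(11.75, 0) = 11.75, max(-5.75, 0) = 0
Node 0 (S = 25): V_0 = e^(−0.04)·[0.5000·11.7500 + 0.5000·0.0000] = 5.6446

$5.64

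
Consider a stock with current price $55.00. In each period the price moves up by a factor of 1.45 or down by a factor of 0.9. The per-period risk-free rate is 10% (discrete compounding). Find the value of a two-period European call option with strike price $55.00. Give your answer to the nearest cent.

Risk-neutral probability p = (1 + 0.1 − 0.9)/(1.45 − 0.9) = 0.2000/0.5500 = 0.3636
Terminal stock prices: S_uu = 115.6, S_ud = 71.78, S_dd = 44.55
Terminal payoffs (S − K): max(60.64, 0) = 60.64, max(16.78, 0) = 16.78, max(-10.45, 0) = 0
Node u (S = 79.75): V_u = 1/1.1·[0.3636·60.6375 + 0.6364·16.7750] = 29.7500
Node d (S = 49.5): V_d = 1/1.1·[0.3636·16.7750 + 0.6364·0.0000] = 5.5455
Node 0 (S = 55): V_0 = 1/1.1·[0.3636·29.7500 + 0.6364·5.5455] = 13.0428

$13.04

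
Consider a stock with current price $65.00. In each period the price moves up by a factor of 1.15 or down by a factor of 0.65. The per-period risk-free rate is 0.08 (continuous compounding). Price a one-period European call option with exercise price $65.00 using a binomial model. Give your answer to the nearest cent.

Risk-neutral probability p = (e^0.08 − 0.65)/(1.15 − 0.65) = 0.4333/0.5000 = 0.8666
Terminal stock prices: S_u = 74.75, S_d = 42.25
Terminal payoffs (S − K): max(9.75, 0) = 9.75, max(-22.75, 0) = 0
Node 0 (S = 65): V_0 = e^(−0.08)·[0.8666·9.7500 + 0.1334·0.0000] = 7.7995

$7.80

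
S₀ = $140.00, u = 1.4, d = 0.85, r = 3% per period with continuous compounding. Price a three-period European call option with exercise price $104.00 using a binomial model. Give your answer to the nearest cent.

Risk-neutral probability p = (e^0.03 − 0.85)/(1.4 − 0.85) = 0.1805/0.5500 = 0.3281
Terminal stock prices: S_uuu = 384.2, S_uud = 233.2, S_udd = 141.6, S_ddd = 85.98
Terminal payoffs (S − K): max(280.2, 0) = 280.2, max(129.2, 0) = 129.2, max(37.61, 0) = 37.61, max(-18.02, 0) = 0
Node uu (S = 274.4): V_uu = e^(−0.03)·[0.3281·280.1600 + 0.6719·129.2400] = 173.4737
Node ud (S = 166.6): V_ud = e^(−0.03)·[0.3281·129.2400 + 0.6719·37.6100] = 65.6737
Node dd (S = 101.1): V_dd = e^(−0.03)·[0.3281·37.6100 + 0.6719·0.0000] = 11.9751
Node u (S = 196): V_u = e^(−0.03)·[0.3281·173.4737 + 0.6719·65.6737] = 98.0565
Node d (S = 119): V_d = e^(−0.03)·[0.3281·65.6737 + 0.6719·11.9751] = 28.7189
Node 0 (S = 140): V_0 = e^(−0.03)·[0.3281·98.0565 + 0.6719·28.7189] = 49.9474

$49.95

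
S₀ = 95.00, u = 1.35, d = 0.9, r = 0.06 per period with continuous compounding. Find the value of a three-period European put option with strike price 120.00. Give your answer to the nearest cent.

Risk-neutral probability p = (e^0.06 − 0.9)/(1.35 − 0.9) = 0.1618/0.4500 = 0.3596
Terminal stock prices: S_uuu = 233.7, S_uud = 155.8, S_udd = 103.9, S_ddd = 69.26
Terminal payoffs (K − S): max(-113.7, 0) = 0, max(-35.82, 0) = 0, max(16.12, 0) = 16.12, max(50.74, 0) = 50.74
Node uu (S = 173.1): V_uu = e^(−0.06)·[0.3596·0.0000 + 0.6404·0.0000] = 0.0000
Node ud (S = 115.4): V_ud = e^(−0.06)·[0.3596·0.0000 + 0.6404·16.1175] = 9.7200
Node dd (S = 76.95): V_dd = e^(−0.06)·[0.3596·16.1175 + 0.6404·50.7450] = 36.0617
Node u (S = 128.2): V_u = e^(−0.06)·[0.3596·0.0000 + 0.6404·9.7200] = 5.8619
Node d (S = 85.5): V_d = e^(−0.06)·[0.3596·9.7200 + 0.6404·36.0617] = 25.0399
Node 0 (S = 95): V_0 = e^(−0.06)·[0.3596·5.8619 + 0.6404·25.0399] = 17.0862

17.09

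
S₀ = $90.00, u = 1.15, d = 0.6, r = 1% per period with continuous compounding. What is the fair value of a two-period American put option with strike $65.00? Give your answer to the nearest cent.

Risk-neutral probability p = (e^0.01 − 0.6)/(1.15 − 0.6) = 0.4101/0.5500 = 0.7455
Terminal stock prices: S_uu = 119, S_ud = 62.1, S_dd = 32.4
Terminal payoffs (K − S): max(-54.02, 0) = 0, max(2.9, 0) = 2.9, max(32.6, 0) = 32.6
Node u (S = 103.5): continuation = e^(−0.01)·[0.7455·0.0000 + 0.2545·2.9000] = 0.7306; exercise value = 0.0000 ≤ continuation, so V_u = 0.7306
Node d (S = 54): continuation = e^(−0.01)·[0.7455·2.9000 + 0.2545·32.6000] = 10.3532; exercise value = 11.0000 > continuation, so V_d = 11.0000 (exercise)
Node 0 (S = 90): continuation = e^(−0.01)·[0.7455·0.7306 + 0.2545·11.0000] = 3.3104; exercise value = 0.0000 ≤ continuation, so V_0 = 3.3104

$3.31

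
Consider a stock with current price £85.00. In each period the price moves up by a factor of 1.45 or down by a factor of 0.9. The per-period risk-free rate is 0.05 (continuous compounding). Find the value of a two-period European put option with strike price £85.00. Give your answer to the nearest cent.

Risk-neutral probability p = (e^0.05 − 0.9)/(1.45 − 0.9) = 0.1513/0.5500 = 0.2750
Terminal stock prices: S_uu = 178.7, S_ud = 110.9, S_dd = 68.85
Terminal payoffs (K − S): max(-93.71, 0) = 0, max(-25.92, 0) = 0, max(16.15, 0) = 16.15
Node u (S = 123.2): V_u = e^(−0.05)·[0.2750·0.0000 + 0.7250·0.0000] = 0.0000
Node d (S = 76.5): V_d = e^(−0.05)·[0.2750·0.0000 + 0.7250·16.1500] = 11.1371
Node 0 (S = 85): V_0 = e^(−0.05)·[0.2750·0.0000 + 0.7250·11.1371] = 7.6802

£7.68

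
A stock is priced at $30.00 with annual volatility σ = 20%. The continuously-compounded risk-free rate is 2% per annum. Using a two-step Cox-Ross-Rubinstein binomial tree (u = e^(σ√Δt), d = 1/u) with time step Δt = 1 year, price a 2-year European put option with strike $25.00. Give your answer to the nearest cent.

$1.17

CRR parameters: u = e^(σ√Δt) = e^(0.2·√1) = 1.2214, d = 1/u = 0.8187
Per-period rate: rΔt = 0.02·1 = 0.02, so R = e^0.02 = 1.0202
Risk-neutral probability p = (e^0.02 − 0.8187)/(1.2214 − 0.8187) = 0.2015/0.4027 = 0.5003
Terminal stock prices: S_uu = 44.75, S_ud = 30, S_dd = 20.11
Terminal payoffs (K − S): max(-19.75, 0) = 0, max(-5, 0) = 0, max(4.89, 0) = 4.89
Node u (S = 36.64): V_u = e^(−0.02)·[0.5003·0.0000 + 0.4997·0.0000] = 0.0000
Node d (S = 24.56): V_d = e^(−0.02)·[0.5003·0.0000 + 0.4997·4.8904] = 2.3952
Node 0 (S = 30): V_0 = e^(−0.02)·[0.5003·0.0000 + 0.4997·2.3952] = 1.1731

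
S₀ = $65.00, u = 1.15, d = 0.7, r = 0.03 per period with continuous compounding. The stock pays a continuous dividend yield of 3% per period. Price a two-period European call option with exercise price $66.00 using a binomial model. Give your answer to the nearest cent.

$8.36

Per-period risk-free factor R = e^0.03 = 1.0305; dividend-adjusted growth = e^(0.03−0.03) = 1.0000.
Risk-neutral probability p = (1.0000 − 0.7)/(1.15 − 0.7) = 0.3000/0.4500 = 0.6667
Terminal stock prices: S_uu = 85.96, S_ud = 52.32, S_dd = 31.85
Terminal payoffs (S − K): max(19.96, 0) = 19.96, max(-13.68, 0) = 0, max(-34.15, 0) = 0
Node u (S = 74.75): V_u = e^(−0.03)·[0.6667·19.9625 + 0.3333·0.0000] = 12.9150
Node d (S = 45.5): V_d = e^(−0.03)·[0.6667·0.0000 + 0.3333·0.0000] = 0.0000
Node 0 (S = 65): V_0 = e^(−0.03)·[0.6667·12.9150 + 0.3333·0.0000] = 8.3555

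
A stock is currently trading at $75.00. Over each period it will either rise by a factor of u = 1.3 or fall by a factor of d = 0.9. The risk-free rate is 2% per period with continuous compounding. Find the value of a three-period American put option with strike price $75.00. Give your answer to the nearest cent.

Risk-neutral probability p = (e^0.02 − 0.9)/(1.3 − 0.9) = 0.1202/0.4000 = 0.3005
Terminal stock prices: S_uuu = 164.8, S_uud = 114.1, S_udd = 78.98, S_ddd = 54.68
Terminal payoffs (K − S): max(-89.78, 0) = 0, max(-39.08, 0) = 0, max(-3.975, 0) = 0, max(20.32, 0) = 20.32
Node uu (S = 126.8): continuation = e^(−0.02)·[0.3005·0.0000 + 0.6995·0.0000] = 0.0000; exercise value = 0.0000 ≤ continuation, so V_uu = 0.0000
Node ud (S = 87.75): continuation = e^(−0.02)·[0.3005·0.0000 + 0.6995·0.0000] = 0.0000; exercise value = 0.0000 ≤ continuation, so V_ud = 0.0000
Node dd (S = 60.75): continuation = e^(−0.02)·[0.3005·0.0000 + 0.6995·20.3250] = 13.9357; exercise value = 14.2500 > continuation, so V_dd = 14.2500 (exercise)
Node u (S = 97.5): continuation = e^(−0.02)·[0.3005·0.0000 + 0.6995·0.0000] = 0.0000; exercise value = 0.0000 ≤ continuation, so V_u = 0.0000
Node d (S = 67.5): continuation = e^(−0.02)·[0.3005·0.0000 + 0.6995·14.2500] = 9.7705; exercise value = 7.5000 ≤ continuation, so V_d = 9.7705
Node 0 (S = 75): continuation = e^(−0.02)·[0.3005·0.0000 + 0.6995·9.7705] = 6.6991; exercise value = 0.0000 ≤ continuation, so V_0 = 6.6991

$6.70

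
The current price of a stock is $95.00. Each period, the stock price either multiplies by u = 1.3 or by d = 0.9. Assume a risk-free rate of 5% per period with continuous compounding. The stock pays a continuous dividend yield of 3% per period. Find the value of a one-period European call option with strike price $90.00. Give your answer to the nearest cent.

Per-period risk-free factor R = e^0.05 = 1.0513; dividend-adjusted growth = e^(0.05−0.03) = 1.0202.
Risk-neutral probability p = (1.0202 − 0.9)/(1.3 − 0.9) = 0.1202/0.4000 = 0.3005
Terminal stock prices: S_u = 123.5, S_d = 85.5
Terminal payoffs (S − K): max(33.5, 0) = 33.5, max(-4.5, 0) = 0
Node 0 (S = 95): V_0 = e^(−0.05)·[0.3005·33.5000 + 0.6995·0.0000] = 9.5759

$9.58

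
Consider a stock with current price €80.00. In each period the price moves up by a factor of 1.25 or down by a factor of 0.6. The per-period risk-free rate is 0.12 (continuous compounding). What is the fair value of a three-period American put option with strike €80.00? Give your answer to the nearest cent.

Risk-neutral probability p = (e^0.12 − 0.6)/(1.25 − 0.6) = 0.5275/0.6500 = 0.8115
Terminal stock prices: S_uuu = 156.2, S_uud = 75, S_udd = 36, S_ddd = 17.28
Terminal payoffs (K − S): max(-76.25, 0) = 0, max(5, 0) = 5, max(44, 0) = 44, max(62.72, 0) = 62.72
Node uu (S = 125): continuation = e^(−0.12)·[0.8115·0.0000 + 0.1885·5.0000] = 0.8358; exercise value = 0.0000 ≤ continuation, so V_uu = 0.8358
Node ud (S = 60): continuation = e^(−0.12)·[0.8115·5.0000 + 0.1885·44.0000] = 10.9536; exercise value = 20.0000 > continuation, so V_ud = 20.0000 (exercise)
Node dd (S = 28.8): continuation = e^(−0.12)·[0.8115·44.0000 + 0.1885·62.7200] = 42.1536; exercise value = 51.2000 > continuation, so V_dd = 51.2000 (exercise)
Node u (S = 100): continuation = e^(−0.12)·[0.8115·0.8358 + 0.1885·20.0000] = 3.9447; exercise value = 0.0000 ≤ continuation, so V_u = 3.9447
Node d (S = 48): continuation = e^(−0.12)·[0.8115·20.0000 + 0.1885·51.2000] = 22.9536; exercise value = 32.0000 > continuation, so V_d = 32.0000 (exercise)
Node 0 (S = 80): continuation = e^(−0.12)·[0.8115·3.9447 + 0.1885·32.0000] = 8.1882; exercise value = 0.0000 ≤ continuation, so V_0 = 8.1882

€8.19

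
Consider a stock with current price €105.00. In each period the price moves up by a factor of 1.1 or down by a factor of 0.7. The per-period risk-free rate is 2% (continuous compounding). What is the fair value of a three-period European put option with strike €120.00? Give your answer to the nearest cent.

€17.56

Risk-neutral probability p = (e^0.02 − 0.7)/(1.1 − 0.7) = 0.3202/0.4000 = 0.8005
Terminal stock prices: S_uuu = 139.8, S_uud = 88.94, S_udd = 56.59, S_ddd = 36.01
Terminal payoffs (K − S): max(-19.76, 0) = 0, max(31.06, 0) = 31.06, max(63.41, 0) = 63.41, max(83.99, 0) = 83.99
Node uu (S = 127.1): V_uu = e^(−0.02)·[0.8005·0.0000 + 0.1995·31.0650] = 6.0746
Node ud (S = 80.85): V_ud = e^(−0.02)·[0.8005·31.0650 + 0.1995·63.4050] = 36.7738
Node dd (S = 51.45): V_dd = e^(−0.02)·[0.8005·63.4050 + 0.1995·83.9850] = 66.1738
Node u (S = 115.5): V_u = e^(−0.02)·[0.8005·6.0746 + 0.1995·36.7738] = 11.9575
Node d (S = 73.5): V_d = e^(−0.02)·[0.8005·36.7738 + 0.1995·66.1738] = 41.7947
Node 0 (S = 105): V_0 = e^(−0.02)·[0.8005·11.9575 + 0.1995·41.7947] = 17.5553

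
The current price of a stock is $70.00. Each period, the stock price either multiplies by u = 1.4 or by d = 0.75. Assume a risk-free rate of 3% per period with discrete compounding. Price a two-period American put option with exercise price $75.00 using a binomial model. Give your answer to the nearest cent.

Risk-neutral probability p = (1 + 0.03 − 0.75)/(1.4 − 0.75) = 0.2800/0.6500 = 0.4308
Terminal stock prices: S_uu = 137.2, S_ud = 73.5, S_dd = 39.38
Terminal payoffs (K − S): max(-62.2, 0) = 0, max(1.5, 0) = 1.5, max(35.62, 0) = 35.62
Node u (S = 98): continuation = 1/1.03·[0.4308·0.0000 + 0.5692·1.5000] = 0.8290; exercise value = 0.0000 ≤ continuation, so V_u = 0.8290
Node d (S = 52.5): continuation = 1/1.03·[0.4308·1.5000 + 0.5692·35.6250] = 20.3155; exercise value = 22.5000 > continuation, so V_d = 22.5000 (exercise)
Node 0 (S = 70): continuation = 1/1.03·[0.4308·0.8290 + 0.5692·22.5000] = 12.7813; exercise value = 5.0000 ≤ continuation, so V_0 = 12.7813

$12.78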